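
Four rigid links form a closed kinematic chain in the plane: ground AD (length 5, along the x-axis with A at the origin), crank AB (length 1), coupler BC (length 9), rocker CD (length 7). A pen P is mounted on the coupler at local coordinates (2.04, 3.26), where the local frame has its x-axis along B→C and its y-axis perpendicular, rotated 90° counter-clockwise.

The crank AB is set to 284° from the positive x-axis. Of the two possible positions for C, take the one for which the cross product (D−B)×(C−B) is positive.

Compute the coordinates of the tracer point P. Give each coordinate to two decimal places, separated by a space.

-1.68 2.36

A=(0,0), D=(5.00,0)
B = A + 1.00·(cos284°, sin284°) = (0.2419, -0.9703)
|BD| = 4.8560
circle(B,9.00) ∩ circle(D,7.00): a=5.7229, h=6.9461
  candidates: C₊=(4.4615,6.9793) cross=33.730; C₋=(7.2373,-6.6328) cross=-33.730
  mode + wants cross > 0 → take C=(4.4615,6.9793) (cross=33.730)
ex = (C−B)/|BC| = (0.4688,0.8833); ey = (-0.8833,0.4688)
P = B + 2.04·ex + 3.26·ey = (-1.6811,2.3600)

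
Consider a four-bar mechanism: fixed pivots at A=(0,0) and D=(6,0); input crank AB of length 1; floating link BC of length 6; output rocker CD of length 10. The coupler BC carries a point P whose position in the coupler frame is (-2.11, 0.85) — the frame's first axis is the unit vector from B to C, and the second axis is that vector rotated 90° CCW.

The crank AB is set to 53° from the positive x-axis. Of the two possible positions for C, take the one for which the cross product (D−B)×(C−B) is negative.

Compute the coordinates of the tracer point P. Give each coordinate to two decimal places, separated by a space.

2.61 1.87

A=(0,0), D=(6.00,0)
B = A + 1.00·(cos53°, sin53°) = (0.6018, 0.7986)
|BD| = 5.4569
circle(B,6.00) ∩ circle(D,10.00): a=-3.1356, h=5.1155
  candidates: C₊=(-1.7514,6.3179) cross=27.915; C₋=(-3.2487,-3.8028) cross=-27.915
  mode - wants cross < 0 → take C=(-3.2487,-3.8028) (cross=-27.915)
ex = (C−B)/|BC| = (-0.6418,-0.7669); ey = (0.7669,-0.6418)
P = B + -2.11·ex + 0.85·ey = (2.6078,1.8713)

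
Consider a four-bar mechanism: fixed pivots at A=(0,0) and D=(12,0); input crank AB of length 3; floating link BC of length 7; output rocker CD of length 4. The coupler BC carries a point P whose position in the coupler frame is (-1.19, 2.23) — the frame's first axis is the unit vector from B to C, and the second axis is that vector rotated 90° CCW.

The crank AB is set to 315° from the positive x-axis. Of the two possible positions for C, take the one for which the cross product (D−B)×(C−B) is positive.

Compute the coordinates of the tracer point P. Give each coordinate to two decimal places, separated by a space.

A=(0,0), D=(12.00,0)
B = A + 3.00·(cos315°, sin315°) = (2.1213, -2.1213)
|BD| = 10.1039
circle(B,7.00) ∩ circle(D,4.00): a=6.6850, h=2.0763
  candidates: C₊=(8.2214,1.3122) cross=20.979; C₋=(9.0932,-2.7478) cross=-20.979
  mode + wants cross > 0 → take C=(8.2214,1.3122) (cross=20.979)
ex = (C−B)/|BC| = (0.8714,0.4905); ey = (-0.4905,0.8714)
P = B + -1.19·ex + 2.23·ey = (-0.0095,-0.7617)

-0.01 -0.76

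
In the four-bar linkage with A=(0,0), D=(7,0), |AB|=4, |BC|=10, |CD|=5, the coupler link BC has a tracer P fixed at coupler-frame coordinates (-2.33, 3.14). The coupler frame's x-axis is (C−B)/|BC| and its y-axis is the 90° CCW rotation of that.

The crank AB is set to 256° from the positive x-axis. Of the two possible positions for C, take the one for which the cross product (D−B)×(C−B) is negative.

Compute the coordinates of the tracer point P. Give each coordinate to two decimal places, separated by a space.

A=(0,0), D=(7.00,0)
B = A + 4.00·(cos256°, sin256°) = (-0.9677, -3.8812)
|BD| = 8.8627
circle(B,10.00) ∩ circle(D,5.00): a=8.6626, h=4.9960
  candidates: C₊=(4.6322,4.4038) cross=44.278; C₋=(9.0079,-4.5791) cross=-44.278
  mode - wants cross < 0 → take C=(9.0079,-4.5791) (cross=-44.278)
ex = (C−B)/|BC| = (0.9976,-0.0698); ey = (0.0698,0.9976)
P = B + -2.33·ex + 3.14·ey = (-3.0729,-0.5862)

-3.07 -0.59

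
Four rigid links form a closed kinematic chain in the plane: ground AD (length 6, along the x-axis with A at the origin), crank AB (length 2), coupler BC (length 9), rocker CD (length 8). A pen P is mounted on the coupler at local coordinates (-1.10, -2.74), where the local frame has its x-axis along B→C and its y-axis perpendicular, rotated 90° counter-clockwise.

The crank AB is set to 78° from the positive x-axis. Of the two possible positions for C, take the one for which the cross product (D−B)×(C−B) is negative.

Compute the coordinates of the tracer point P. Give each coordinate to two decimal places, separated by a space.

-2.47 2.57

A=(0,0), D=(6.00,0)
B = A + 2.00·(cos78°, sin78°) = (0.4158, 1.9563)
|BD| = 5.9169
circle(B,9.00) ∩ circle(D,8.00): a=4.3950, h=7.8539
  candidates: C₊=(7.1604,7.9154) cross=46.471; C₋=(1.9670,-6.9090) cross=-46.471
  mode - wants cross < 0 → take C=(1.9670,-6.9090) (cross=-46.471)
ex = (C−B)/|BC| = (0.1723,-0.9850); ey = (0.9850,0.1723)
P = B + -1.10·ex + -2.74·ey = (-2.4728,2.5676)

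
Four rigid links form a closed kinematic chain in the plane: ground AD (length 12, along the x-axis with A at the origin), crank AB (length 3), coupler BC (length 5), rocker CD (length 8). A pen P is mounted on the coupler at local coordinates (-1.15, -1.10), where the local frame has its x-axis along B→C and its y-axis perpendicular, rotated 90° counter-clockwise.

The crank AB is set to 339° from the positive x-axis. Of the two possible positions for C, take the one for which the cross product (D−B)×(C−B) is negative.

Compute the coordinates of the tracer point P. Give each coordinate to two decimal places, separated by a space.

A=(0,0), D=(12.00,0)
B = A + 3.00·(cos339°, sin339°) = (2.8007, -1.0751)
|BD| = 9.2619
circle(B,5.00) ∩ circle(D,8.00): a=2.5255, h=4.3153
  candidates: C₊=(4.8083,3.5042) cross=39.968; C₋=(5.8101,-5.0681) cross=-39.968
  mode - wants cross < 0 → take C=(5.8101,-5.0681) (cross=-39.968)
ex = (C−B)/|BC| = (0.6019,-0.7986); ey = (0.7986,0.6019)
P = B + -1.15·ex + -1.10·ey = (1.2301,-0.8188)

1.23 -0.82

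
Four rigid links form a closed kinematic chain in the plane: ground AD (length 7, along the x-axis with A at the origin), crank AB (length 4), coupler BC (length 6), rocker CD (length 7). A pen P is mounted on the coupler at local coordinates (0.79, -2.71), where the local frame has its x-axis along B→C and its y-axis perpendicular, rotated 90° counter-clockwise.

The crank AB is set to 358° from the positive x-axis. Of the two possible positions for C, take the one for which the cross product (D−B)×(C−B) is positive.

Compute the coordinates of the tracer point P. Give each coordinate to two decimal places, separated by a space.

6.55 1.06

A=(0,0), D=(7.00,0)
B = A + 4.00·(cos358°, sin358°) = (3.9976, -0.1396)
|BD| = 3.0057
circle(B,6.00) ∩ circle(D,7.00): a=-0.6597, h=5.9636
  candidates: C₊=(3.0616,5.7869) cross=17.925; C₋=(3.6155,-6.1274) cross=-17.925
  mode + wants cross > 0 → take C=(3.0616,5.7869) (cross=17.925)
ex = (C−B)/|BC| = (-0.1560,0.9878); ey = (-0.9878,-0.1560)
P = B + 0.79·ex + -2.71·ey = (6.5511,1.0635)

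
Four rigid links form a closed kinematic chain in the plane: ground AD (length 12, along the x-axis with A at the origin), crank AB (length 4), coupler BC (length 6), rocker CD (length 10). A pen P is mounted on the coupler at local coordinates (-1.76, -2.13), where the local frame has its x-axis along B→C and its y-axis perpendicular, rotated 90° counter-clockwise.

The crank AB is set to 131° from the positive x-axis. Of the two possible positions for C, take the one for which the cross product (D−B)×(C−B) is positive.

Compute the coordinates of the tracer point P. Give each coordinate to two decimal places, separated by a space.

-3.74 0.49

A=(0,0), D=(12.00,0)
B = A + 4.00·(cos131°, sin131°) = (-2.6242, 3.0188)
|BD| = 14.9326
circle(B,6.00) ∩ circle(D,10.00): a=5.3233, h=2.7681
  candidates: C₊=(3.1488,4.6536) cross=41.335; C₋=(2.0296,-0.7683) cross=-41.335
  mode + wants cross > 0 → take C=(3.1488,4.6536) (cross=41.335)
ex = (C−B)/|BC| = (0.9622,0.2725); ey = (-0.2725,0.9622)
P = B + -1.76·ex + -2.13·ey = (-3.7373,0.4899)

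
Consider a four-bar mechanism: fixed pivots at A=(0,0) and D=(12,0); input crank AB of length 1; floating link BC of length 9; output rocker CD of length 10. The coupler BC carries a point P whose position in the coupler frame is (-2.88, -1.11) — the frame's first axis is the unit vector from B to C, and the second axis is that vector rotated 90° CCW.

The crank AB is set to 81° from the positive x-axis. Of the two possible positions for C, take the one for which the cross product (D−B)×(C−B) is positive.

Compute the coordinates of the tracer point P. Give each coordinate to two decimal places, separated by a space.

-0.82 -1.94

A=(0,0), D=(12.00,0)
B = A + 1.00·(cos81°, sin81°) = (0.1564, 0.9877)
|BD| = 11.8847
circle(B,9.00) ∩ circle(D,10.00): a=5.1430, h=7.3858
  candidates: C₊=(5.8954,7.9205) cross=87.778; C₋=(4.6678,-6.7999) cross=-87.778
  mode + wants cross > 0 → take C=(5.8954,7.9205) (cross=87.778)
ex = (C−B)/|BC| = (0.6377,0.7703); ey = (-0.7703,0.6377)
P = B + -2.88·ex + -1.11·ey = (-0.8250,-1.9386)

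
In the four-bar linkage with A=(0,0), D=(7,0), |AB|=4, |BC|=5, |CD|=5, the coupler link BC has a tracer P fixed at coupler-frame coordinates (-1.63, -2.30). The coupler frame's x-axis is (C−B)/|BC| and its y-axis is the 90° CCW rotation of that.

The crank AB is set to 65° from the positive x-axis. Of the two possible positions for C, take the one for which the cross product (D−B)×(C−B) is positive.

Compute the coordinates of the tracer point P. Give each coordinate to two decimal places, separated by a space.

0.74 0.97

A=(0,0), D=(7.00,0)
B = A + 4.00·(cos65°, sin65°) = (1.6905, 3.6252)
|BD| = 6.4291
circle(B,5.00) ∩ circle(D,5.00): a=3.2146, h=3.8297
  candidates: C₊=(6.5047,4.9754) cross=24.622; C₋=(2.1857,-1.3502) cross=-24.622
  mode + wants cross > 0 → take C=(6.5047,4.9754) (cross=24.622)
ex = (C−B)/|BC| = (0.9629,0.2700); ey = (-0.2700,0.9629)
P = B + -1.63·ex + -2.30·ey = (0.7421,0.9705)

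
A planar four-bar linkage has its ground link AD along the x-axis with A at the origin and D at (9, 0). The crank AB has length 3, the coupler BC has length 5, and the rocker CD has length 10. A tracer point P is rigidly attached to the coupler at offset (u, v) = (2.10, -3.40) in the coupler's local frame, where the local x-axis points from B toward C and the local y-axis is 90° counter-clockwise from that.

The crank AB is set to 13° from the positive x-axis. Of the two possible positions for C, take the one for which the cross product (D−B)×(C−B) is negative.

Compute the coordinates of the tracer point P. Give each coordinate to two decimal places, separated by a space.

-0.98 1.55

A=(0,0), D=(9.00,0)
B = A + 3.00·(cos13°, sin13°) = (2.9231, 0.6749)
|BD| = 6.1142
circle(B,5.00) ∩ circle(D,10.00): a=-3.0761, h=3.9418
  candidates: C₊=(0.3009,4.9321) cross=24.101; C₋=(-0.5693,-2.9033) cross=-24.101
  mode - wants cross < 0 → take C=(-0.5693,-2.9033) (cross=-24.101)
ex = (C−B)/|BC| = (-0.6985,-0.7156); ey = (0.7156,-0.6985)
P = B + 2.10·ex + -3.40·ey = (-0.9768,1.5468)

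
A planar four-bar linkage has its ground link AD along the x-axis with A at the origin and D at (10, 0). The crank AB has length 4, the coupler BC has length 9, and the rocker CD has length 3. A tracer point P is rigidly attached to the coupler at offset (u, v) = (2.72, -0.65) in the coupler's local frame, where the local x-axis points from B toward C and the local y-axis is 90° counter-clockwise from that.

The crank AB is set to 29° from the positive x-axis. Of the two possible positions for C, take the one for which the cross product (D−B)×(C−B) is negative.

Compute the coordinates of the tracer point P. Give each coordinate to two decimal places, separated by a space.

A=(0,0), D=(10.00,0)
B = A + 4.00·(cos29°, sin29°) = (3.4985, 1.9392)
|BD| = 6.7846
circle(B,9.00) ∩ circle(D,3.00): a=8.6984, h=2.3102
  candidates: C₊=(12.4944,1.6668) cross=15.674; C₋=(11.1737,-2.7609) cross=-15.674
  mode - wants cross < 0 → take C=(11.1737,-2.7609) (cross=-15.674)
ex = (C−B)/|BC| = (0.8528,-0.5222); ey = (0.5222,0.8528)
P = B + 2.72·ex + -0.65·ey = (5.4786,-0.0356)

5.48 -0.04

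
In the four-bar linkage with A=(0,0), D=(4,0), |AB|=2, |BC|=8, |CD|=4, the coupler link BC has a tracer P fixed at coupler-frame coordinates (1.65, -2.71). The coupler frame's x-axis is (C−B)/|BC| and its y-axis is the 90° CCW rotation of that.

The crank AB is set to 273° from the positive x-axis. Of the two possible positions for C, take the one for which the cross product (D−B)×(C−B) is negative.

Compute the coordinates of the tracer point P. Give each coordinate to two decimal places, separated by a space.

A=(0,0), D=(4.00,0)
B = A + 2.00·(cos273°, sin273°) = (0.1047, -1.9973)
|BD| = 4.3775
circle(B,8.00) ∩ circle(D,4.00): a=7.6713, h=2.2695
  candidates: C₊=(5.8955,3.5224) cross=9.935; C₋=(7.9665,-0.5167) cross=-9.935
  mode - wants cross < 0 → take C=(7.9665,-0.5167) (cross=-9.935)
ex = (C−B)/|BC| = (0.9827,0.1851); ey = (-0.1851,0.9827)
P = B + 1.65·ex + -2.71·ey = (2.2277,-4.3551)

2.23 -4.36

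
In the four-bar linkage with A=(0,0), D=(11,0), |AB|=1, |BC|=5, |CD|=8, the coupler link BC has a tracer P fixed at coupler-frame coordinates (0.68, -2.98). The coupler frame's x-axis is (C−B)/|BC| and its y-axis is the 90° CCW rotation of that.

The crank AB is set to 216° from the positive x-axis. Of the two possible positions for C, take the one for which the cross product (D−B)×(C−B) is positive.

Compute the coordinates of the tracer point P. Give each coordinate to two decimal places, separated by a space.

1.43 -2.66

A=(0,0), D=(11.00,0)
B = A + 1.00·(cos216°, sin216°) = (-0.8090, -0.5878)
|BD| = 11.8236
circle(B,5.00) ∩ circle(D,8.00): a=4.2626, h=2.6135
  candidates: C₊=(3.3184,2.2344) cross=30.901; C₋=(3.5782,-2.9862) cross=-30.901
  mode + wants cross > 0 → take C=(3.3184,2.2344) (cross=30.901)
ex = (C−B)/|BC| = (0.8255,0.5644); ey = (-0.5644,0.8255)
P = B + 0.68·ex + -2.98·ey = (1.4343,-2.6639)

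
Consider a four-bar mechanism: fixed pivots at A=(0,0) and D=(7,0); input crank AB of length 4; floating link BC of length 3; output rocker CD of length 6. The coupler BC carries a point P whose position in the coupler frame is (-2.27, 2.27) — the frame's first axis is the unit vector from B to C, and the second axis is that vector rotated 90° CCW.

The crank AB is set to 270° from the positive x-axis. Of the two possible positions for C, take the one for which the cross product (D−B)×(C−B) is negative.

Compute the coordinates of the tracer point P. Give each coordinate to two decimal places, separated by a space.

A=(0,0), D=(7.00,0)
B = A + 4.00·(cos270°, sin270°) = (-0.0000, -4.0000)
|BD| = 8.0623
circle(B,3.00) ∩ circle(D,6.00): a=2.3567, h=1.8564
  candidates: C₊=(1.1251,-1.2190) cross=14.967; C₋=(2.9672,-4.4426) cross=-14.967
  mode - wants cross < 0 → take C=(2.9672,-4.4426) (cross=-14.967)
ex = (C−B)/|BC| = (0.9891,-0.1475); ey = (0.1475,0.9891)
P = B + -2.27·ex + 2.27·ey = (-1.9103,-1.4200)

-1.91 -1.42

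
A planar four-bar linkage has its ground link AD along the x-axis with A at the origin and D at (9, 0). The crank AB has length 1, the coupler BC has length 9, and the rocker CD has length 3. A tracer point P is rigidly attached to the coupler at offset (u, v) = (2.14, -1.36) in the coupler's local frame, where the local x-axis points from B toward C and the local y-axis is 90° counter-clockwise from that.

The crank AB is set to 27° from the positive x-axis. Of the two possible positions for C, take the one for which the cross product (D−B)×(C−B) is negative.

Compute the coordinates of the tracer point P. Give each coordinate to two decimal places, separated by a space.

A=(0,0), D=(9.00,0)
B = A + 1.00·(cos27°, sin27°) = (0.8910, 0.4540)
|BD| = 8.1217
circle(B,9.00) ∩ circle(D,3.00): a=8.4934, h=2.9769
  candidates: C₊=(9.5375,2.9514) cross=24.177; C₋=(9.2047,-2.9930) cross=-24.177
  mode - wants cross < 0 → take C=(9.2047,-2.9930) (cross=-24.177)
ex = (C−B)/|BC| = (0.9237,-0.3830); ey = (0.3830,0.9237)
P = B + 2.14·ex + -1.36·ey = (2.3469,-1.6219)

2.35 -1.62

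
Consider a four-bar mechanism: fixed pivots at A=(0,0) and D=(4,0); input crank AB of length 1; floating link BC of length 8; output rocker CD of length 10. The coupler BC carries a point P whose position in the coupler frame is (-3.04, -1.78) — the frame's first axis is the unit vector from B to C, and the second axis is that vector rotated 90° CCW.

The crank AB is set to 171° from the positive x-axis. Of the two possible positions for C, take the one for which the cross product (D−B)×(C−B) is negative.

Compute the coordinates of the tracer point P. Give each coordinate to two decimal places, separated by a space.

A=(0,0), D=(4.00,0)
B = A + 1.00·(cos171°, sin171°) = (-0.9877, 0.1564)
|BD| = 4.9901
circle(B,8.00) ∩ circle(D,10.00): a=-1.1120, h=7.9223
  candidates: C₊=(-1.8508,8.1097) cross=39.534; C₋=(-2.3475,-7.7271) cross=-39.534
  mode - wants cross < 0 → take C=(-2.3475,-7.7271) (cross=-39.534)
ex = (C−B)/|BC| = (-0.1700,-0.9854); ey = (0.9854,-0.1700)
P = B + -3.04·ex + -1.78·ey = (-2.2250,3.4548)

-2.23 3.45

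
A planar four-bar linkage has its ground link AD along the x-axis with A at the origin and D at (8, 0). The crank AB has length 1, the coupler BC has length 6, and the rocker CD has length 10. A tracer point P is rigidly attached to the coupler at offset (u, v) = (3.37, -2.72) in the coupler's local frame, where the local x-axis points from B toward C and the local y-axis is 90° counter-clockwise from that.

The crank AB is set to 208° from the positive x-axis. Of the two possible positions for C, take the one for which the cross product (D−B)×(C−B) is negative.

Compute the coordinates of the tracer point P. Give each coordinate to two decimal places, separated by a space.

A=(0,0), D=(8.00,0)
B = A + 1.00·(cos208°, sin208°) = (-0.8829, -0.4695)
|BD| = 8.8953
circle(B,6.00) ∩ circle(D,10.00): a=0.8503, h=5.9394
  candidates: C₊=(-0.3473,5.5066) cross=52.833; C₋=(0.2796,-6.3558) cross=-52.833
  mode - wants cross < 0 → take C=(0.2796,-6.3558) (cross=-52.833)
ex = (C−B)/|BC| = (0.1938,-0.9810); ey = (0.9810,0.1938)
P = B + 3.37·ex + -2.72·ey = (-2.8984,-4.3026)

-2.90 -4.30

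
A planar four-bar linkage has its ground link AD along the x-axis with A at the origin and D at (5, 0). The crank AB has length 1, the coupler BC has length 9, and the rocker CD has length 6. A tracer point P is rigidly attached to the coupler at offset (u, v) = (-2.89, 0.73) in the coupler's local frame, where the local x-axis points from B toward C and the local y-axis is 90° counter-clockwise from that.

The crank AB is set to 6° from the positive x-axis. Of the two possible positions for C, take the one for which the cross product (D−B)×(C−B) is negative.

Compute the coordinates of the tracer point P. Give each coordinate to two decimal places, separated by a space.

-1.01 2.31

A=(0,0), D=(5.00,0)
B = A + 1.00·(cos6°, sin6°) = (0.9945, 0.1045)
|BD| = 4.0068
circle(B,9.00) ∩ circle(D,6.00): a=7.6188, h=4.7910
  candidates: C₊=(8.7357,4.6951) cross=19.197; C₋=(8.4858,-4.8836) cross=-19.197
  mode - wants cross < 0 → take C=(8.4858,-4.8836) (cross=-19.197)
ex = (C−B)/|BC| = (0.8324,-0.5542); ey = (0.5542,0.8324)
P = B + -2.89·ex + 0.73·ey = (-1.0064,2.3139)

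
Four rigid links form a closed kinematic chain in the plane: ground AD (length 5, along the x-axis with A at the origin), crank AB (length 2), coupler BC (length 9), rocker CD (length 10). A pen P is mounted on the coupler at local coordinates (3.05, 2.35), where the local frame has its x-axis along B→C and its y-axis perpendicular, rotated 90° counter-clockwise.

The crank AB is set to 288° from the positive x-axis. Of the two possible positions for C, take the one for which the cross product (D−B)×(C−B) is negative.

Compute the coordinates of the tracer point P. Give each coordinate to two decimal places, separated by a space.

4.07 -3.61

A=(0,0), D=(5.00,0)
B = A + 2.00·(cos288°, sin288°) = (0.6180, -1.9021)
|BD| = 4.7770
circle(B,9.00) ∩ circle(D,10.00): a=0.3998, h=8.9911
  candidates: C₊=(-2.5953,6.5047) cross=42.950; C₋=(4.5649,-9.9905) cross=-42.950
  mode - wants cross < 0 → take C=(4.5649,-9.9905) (cross=-42.950)
ex = (C−B)/|BC| = (0.4385,-0.8987); ey = (0.8987,0.4385)
P = B + 3.05·ex + 2.35·ey = (4.0675,-3.6126)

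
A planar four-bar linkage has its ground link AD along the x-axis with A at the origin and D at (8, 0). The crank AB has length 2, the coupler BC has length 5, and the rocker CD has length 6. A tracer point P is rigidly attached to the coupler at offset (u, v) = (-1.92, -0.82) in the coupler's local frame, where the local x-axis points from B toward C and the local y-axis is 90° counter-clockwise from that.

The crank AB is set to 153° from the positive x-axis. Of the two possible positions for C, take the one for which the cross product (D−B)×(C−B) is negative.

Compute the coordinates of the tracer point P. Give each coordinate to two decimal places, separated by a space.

A=(0,0), D=(8.00,0)
B = A + 2.00·(cos153°, sin153°) = (-1.7820, 0.9080)
|BD| = 9.8241
circle(B,5.00) ∩ circle(D,6.00): a=4.3522, h=2.4614
  candidates: C₊=(2.7790,2.9566) cross=24.181; C₋=(2.3240,-1.9451) cross=-24.181
  mode - wants cross < 0 → take C=(2.3240,-1.9451) (cross=-24.181)
ex = (C−B)/|BC| = (0.8212,-0.5706); ey = (0.5706,0.8212)
P = B + -1.92·ex + -0.82·ey = (-3.8267,1.3302)

-3.83 1.33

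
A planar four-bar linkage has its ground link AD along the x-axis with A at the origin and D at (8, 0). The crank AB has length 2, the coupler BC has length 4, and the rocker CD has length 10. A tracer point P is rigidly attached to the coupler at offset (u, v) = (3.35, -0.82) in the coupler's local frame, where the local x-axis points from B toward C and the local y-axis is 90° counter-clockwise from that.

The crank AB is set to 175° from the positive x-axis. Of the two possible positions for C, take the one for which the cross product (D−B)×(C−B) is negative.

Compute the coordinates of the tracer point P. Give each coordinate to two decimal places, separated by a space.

-2.19 -3.27

A=(0,0), D=(8.00,0)
B = A + 2.00·(cos175°, sin175°) = (-1.9924, 0.1743)
|BD| = 9.9939
circle(B,4.00) ∩ circle(D,10.00): a=0.7944, h=3.9203
  candidates: C₊=(-1.1297,4.0802) cross=39.179; C₋=(-1.2665,-3.7593) cross=-39.179
  mode - wants cross < 0 → take C=(-1.2665,-3.7593) (cross=-39.179)
ex = (C−B)/|BC| = (0.1815,-0.9834); ey = (0.9834,0.1815)
P = B + 3.35·ex + -0.82·ey = (-2.1908,-3.2689)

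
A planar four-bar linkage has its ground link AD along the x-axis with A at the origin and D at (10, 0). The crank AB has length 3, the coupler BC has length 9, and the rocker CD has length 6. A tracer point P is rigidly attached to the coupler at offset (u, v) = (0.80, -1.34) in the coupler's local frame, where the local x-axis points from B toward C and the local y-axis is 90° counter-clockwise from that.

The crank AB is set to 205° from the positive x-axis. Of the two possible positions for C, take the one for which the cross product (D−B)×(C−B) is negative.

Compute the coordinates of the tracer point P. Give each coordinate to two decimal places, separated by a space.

A=(0,0), D=(10.00,0)
B = A + 3.00·(cos205°, sin205°) = (-2.7189, -1.2679)
|BD| = 12.7820
circle(B,9.00) ∩ circle(D,6.00): a=8.1513, h=3.8153
  candidates: C₊=(5.0137,3.3372) cross=48.767; C₋=(5.7706,-4.2558) cross=-48.767
  mode - wants cross < 0 → take C=(5.7706,-4.2558) (cross=-48.767)
ex = (C−B)/|BC| = (0.9433,-0.3320); ey = (0.3320,0.9433)
P = B + 0.80·ex + -1.34·ey = (-2.4092,-2.7974)

-2.41 -2.80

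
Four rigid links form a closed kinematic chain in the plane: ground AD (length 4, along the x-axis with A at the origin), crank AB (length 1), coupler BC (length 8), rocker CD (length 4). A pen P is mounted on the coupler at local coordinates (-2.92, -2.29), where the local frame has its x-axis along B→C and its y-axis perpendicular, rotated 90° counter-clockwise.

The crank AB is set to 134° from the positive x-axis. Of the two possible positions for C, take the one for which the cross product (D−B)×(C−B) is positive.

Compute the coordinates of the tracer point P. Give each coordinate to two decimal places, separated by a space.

A=(0,0), D=(4.00,0)
B = A + 1.00·(cos134°, sin134°) = (-0.6947, 0.7193)
|BD| = 4.7494
circle(B,8.00) ∩ circle(D,4.00): a=7.4279, h=2.9708
  candidates: C₊=(7.0975,2.5309) cross=14.110; C₋=(6.1976,-3.3422) cross=-14.110
  mode + wants cross > 0 → take C=(7.0975,2.5309) (cross=14.110)
ex = (C−B)/|BC| = (0.9740,0.2264); ey = (-0.2264,0.9740)
P = B + -2.92·ex + -2.29·ey = (-3.0203,-2.1724)

-3.02 -2.17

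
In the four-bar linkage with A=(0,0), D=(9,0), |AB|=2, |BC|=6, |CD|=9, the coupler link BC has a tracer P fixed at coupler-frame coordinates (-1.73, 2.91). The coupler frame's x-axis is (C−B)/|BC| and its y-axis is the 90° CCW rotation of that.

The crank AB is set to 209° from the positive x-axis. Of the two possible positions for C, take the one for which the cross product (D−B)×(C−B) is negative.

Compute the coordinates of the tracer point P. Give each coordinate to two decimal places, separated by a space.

A=(0,0), D=(9.00,0)
B = A + 2.00·(cos209°, sin209°) = (-1.7492, -0.9696)
|BD| = 10.7929
circle(B,6.00) ∩ circle(D,9.00): a=3.3117, h=5.0032
  candidates: C₊=(1.0996,4.3109) cross=53.999; C₋=(1.9986,-5.6551) cross=-53.999
  mode - wants cross < 0 → take C=(1.9986,-5.6551) (cross=-53.999)
ex = (C−B)/|BC| = (0.6246,-0.7809); ey = (0.7809,0.6246)
P = B + -1.73·ex + 2.91·ey = (-0.5574,2.1991)

-0.56 2.20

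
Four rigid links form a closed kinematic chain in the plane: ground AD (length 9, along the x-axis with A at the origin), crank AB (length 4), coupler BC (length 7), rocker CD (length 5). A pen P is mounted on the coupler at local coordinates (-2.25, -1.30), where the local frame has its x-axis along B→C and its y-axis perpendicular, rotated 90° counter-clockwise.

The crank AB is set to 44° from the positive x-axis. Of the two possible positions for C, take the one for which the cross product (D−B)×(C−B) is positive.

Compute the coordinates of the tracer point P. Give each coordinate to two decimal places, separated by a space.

1.15 0.84

A=(0,0), D=(9.00,0)
B = A + 4.00·(cos44°, sin44°) = (2.8774, 2.7786)
|BD| = 6.7237
circle(B,7.00) ∩ circle(D,5.00): a=5.1466, h=4.7448
  candidates: C₊=(9.5247,4.9724) cross=31.902; C₋=(5.6031,-3.6689) cross=-31.902
  mode + wants cross > 0 → take C=(9.5247,4.9724) (cross=31.902)
ex = (C−B)/|BC| = (0.9496,0.3134); ey = (-0.3134,0.9496)
P = B + -2.25·ex + -1.30·ey = (1.1481,0.8390)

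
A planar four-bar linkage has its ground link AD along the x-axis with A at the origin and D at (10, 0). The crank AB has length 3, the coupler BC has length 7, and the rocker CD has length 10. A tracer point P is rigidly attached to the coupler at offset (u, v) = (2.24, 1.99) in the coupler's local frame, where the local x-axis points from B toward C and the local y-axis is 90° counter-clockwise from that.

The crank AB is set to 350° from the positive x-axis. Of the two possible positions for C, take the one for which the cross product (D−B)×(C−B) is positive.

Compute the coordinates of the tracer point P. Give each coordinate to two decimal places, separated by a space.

A=(0,0), D=(10.00,0)
B = A + 3.00·(cos350°, sin350°) = (2.9544, -0.5209)
|BD| = 7.0648
circle(B,7.00) ∩ circle(D,10.00): a=-0.0770, h=6.9996
  candidates: C₊=(2.3615,6.4539) cross=49.451; C₋=(3.3937,-7.5071) cross=-49.451
  mode + wants cross > 0 → take C=(2.3615,6.4539) (cross=49.451)
ex = (C−B)/|BC| = (-0.0847,0.9964); ey = (-0.9964,-0.0847)
P = B + 2.24·ex + 1.99·ey = (0.7818,1.5424)

0.78 1.54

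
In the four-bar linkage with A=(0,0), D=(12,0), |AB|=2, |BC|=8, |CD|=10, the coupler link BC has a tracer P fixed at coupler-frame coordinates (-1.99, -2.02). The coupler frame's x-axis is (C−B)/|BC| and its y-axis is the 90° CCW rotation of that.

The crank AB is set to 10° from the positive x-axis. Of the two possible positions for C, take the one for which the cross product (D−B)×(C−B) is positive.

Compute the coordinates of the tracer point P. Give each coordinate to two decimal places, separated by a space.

2.92 -2.32

A=(0,0), D=(12.00,0)
B = A + 2.00·(cos10°, sin10°) = (1.9696, 0.3473)
|BD| = 10.0364
circle(B,8.00) ∩ circle(D,10.00): a=3.2247, h=7.3213
  candidates: C₊=(5.4458,7.5526) cross=73.479; C₋=(4.9391,-7.0812) cross=-73.479
  mode + wants cross > 0 → take C=(5.4458,7.5526) (cross=73.479)
ex = (C−B)/|BC| = (0.4345,0.9007); ey = (-0.9007,0.4345)
P = B + -1.99·ex + -2.02·ey = (2.9243,-2.3227)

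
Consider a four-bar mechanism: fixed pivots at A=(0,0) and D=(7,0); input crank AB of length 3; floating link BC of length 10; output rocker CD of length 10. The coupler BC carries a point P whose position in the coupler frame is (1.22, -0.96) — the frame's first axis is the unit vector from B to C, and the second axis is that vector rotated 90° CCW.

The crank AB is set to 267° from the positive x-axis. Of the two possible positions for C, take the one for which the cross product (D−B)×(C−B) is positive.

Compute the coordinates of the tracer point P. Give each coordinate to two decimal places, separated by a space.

0.81 -1.78

A=(0,0), D=(7.00,0)
B = A + 3.00·(cos267°, sin267°) = (-0.1570, -2.9959)
|BD| = 7.7587
circle(B,10.00) ∩ circle(D,10.00): a=3.8794, h=9.2169
  candidates: C₊=(-0.1374,7.0041) cross=71.511; C₋=(6.9804,-10.0000) cross=-71.511
  mode + wants cross > 0 → take C=(-0.1374,7.0041) (cross=71.511)
ex = (C−B)/|BC| = (0.0020,1.0000); ey = (-1.0000,0.0020)
P = B + 1.22·ex + -0.96·ey = (0.8054,-1.7778)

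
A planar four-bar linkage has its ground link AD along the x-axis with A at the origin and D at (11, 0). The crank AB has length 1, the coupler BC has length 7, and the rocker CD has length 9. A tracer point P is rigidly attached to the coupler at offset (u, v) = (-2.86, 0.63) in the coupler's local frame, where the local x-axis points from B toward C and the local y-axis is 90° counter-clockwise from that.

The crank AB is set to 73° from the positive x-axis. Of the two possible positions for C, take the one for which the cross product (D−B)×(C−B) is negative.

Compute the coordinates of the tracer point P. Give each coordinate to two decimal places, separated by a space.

-0.52 3.77

A=(0,0), D=(11.00,0)
B = A + 1.00·(cos73°, sin73°) = (0.2924, 0.9563)
|BD| = 10.7502
circle(B,7.00) ∩ circle(D,9.00): a=3.8868, h=5.8218
  candidates: C₊=(4.6816,6.4092) cross=62.585; C₋=(3.6459,-5.1881) cross=-62.585
  mode - wants cross < 0 → take C=(3.6459,-5.1881) (cross=-62.585)
ex = (C−B)/|BC| = (0.4791,-0.8778); ey = (0.8778,0.4791)
P = B + -2.86·ex + 0.63·ey = (-0.5248,3.7686)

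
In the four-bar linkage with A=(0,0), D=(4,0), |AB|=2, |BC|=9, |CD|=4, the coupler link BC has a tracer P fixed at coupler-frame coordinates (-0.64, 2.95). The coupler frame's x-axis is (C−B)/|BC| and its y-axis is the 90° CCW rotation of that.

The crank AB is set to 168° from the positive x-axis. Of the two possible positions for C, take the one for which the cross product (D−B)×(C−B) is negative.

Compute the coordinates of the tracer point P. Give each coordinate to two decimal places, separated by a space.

A=(0,0), D=(4.00,0)
B = A + 2.00·(cos168°, sin168°) = (-1.9563, 0.4158)
|BD| = 5.9708
circle(B,9.00) ∩ circle(D,4.00): a=8.4286, h=3.1558
  candidates: C₊=(6.6716,2.9770) cross=18.843; C₋=(6.2320,-3.3194) cross=-18.843
  mode - wants cross < 0 → take C=(6.2320,-3.3194) (cross=-18.843)
ex = (C−B)/|BC| = (0.9098,-0.4150); ey = (0.4150,0.9098)
P = B + -0.64·ex + 2.95·ey = (-1.3143,3.3654)

-1.31 3.37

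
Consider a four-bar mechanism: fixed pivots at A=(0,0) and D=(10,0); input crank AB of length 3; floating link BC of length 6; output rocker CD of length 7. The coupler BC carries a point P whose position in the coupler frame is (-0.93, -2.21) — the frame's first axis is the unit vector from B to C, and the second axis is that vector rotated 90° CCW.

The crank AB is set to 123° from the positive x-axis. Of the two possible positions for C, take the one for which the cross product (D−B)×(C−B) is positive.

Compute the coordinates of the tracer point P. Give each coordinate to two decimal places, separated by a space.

A=(0,0), D=(10.00,0)
B = A + 3.00·(cos123°, sin123°) = (-1.6339, 2.5160)
|BD| = 11.9029
circle(B,6.00) ∩ circle(D,7.00): a=5.4053, h=2.6043
  candidates: C₊=(4.1998,3.9189) cross=30.998; C₋=(3.0988,-1.1720) cross=-30.998
  mode + wants cross > 0 → take C=(4.1998,3.9189) (cross=30.998)
ex = (C−B)/|BC| = (0.9723,0.2338); ey = (-0.2338,0.9723)
P = B + -0.93·ex + -2.21·ey = (-2.0214,0.1498)

-2.02 0.15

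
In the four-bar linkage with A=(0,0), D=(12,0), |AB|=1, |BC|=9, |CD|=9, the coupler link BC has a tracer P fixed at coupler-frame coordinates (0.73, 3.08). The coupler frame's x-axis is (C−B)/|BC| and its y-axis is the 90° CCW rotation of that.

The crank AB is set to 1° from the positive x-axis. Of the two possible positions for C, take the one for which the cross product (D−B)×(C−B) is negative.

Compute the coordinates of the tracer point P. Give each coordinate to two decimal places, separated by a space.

A=(0,0), D=(12.00,0)
B = A + 1.00·(cos1°, sin1°) = (0.9998, 0.0175)
|BD| = 11.0002
circle(B,9.00) ∩ circle(D,9.00): a=5.5001, h=7.1238
  candidates: C₊=(6.5112,7.1326) cross=78.363; C₋=(6.4886,-7.1151) cross=-78.363
  mode - wants cross < 0 → take C=(6.4886,-7.1151) (cross=-78.363)
ex = (C−B)/|BC| = (0.6099,-0.7925); ey = (0.7925,0.6099)
P = B + 0.73·ex + 3.08·ey = (3.8860,1.3173)

3.89 1.32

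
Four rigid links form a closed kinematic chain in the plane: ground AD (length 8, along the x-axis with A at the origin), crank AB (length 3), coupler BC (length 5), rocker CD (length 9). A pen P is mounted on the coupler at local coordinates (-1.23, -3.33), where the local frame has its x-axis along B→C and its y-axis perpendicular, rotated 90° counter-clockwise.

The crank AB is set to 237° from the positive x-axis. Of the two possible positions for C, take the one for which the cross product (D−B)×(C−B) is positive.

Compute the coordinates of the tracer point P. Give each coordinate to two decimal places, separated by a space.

A=(0,0), D=(8.00,0)
B = A + 3.00·(cos237°, sin237°) = (-1.6339, -2.5160)
|BD| = 9.9570
circle(B,5.00) ∩ circle(D,9.00): a=2.1664, h=4.5063
  candidates: C₊=(-0.6765,2.3915) cross=44.869; C₋=(1.6009,-6.3286) cross=-44.869
  mode + wants cross > 0 → take C=(-0.6765,2.3915) (cross=44.869)
ex = (C−B)/|BC| = (0.1915,0.9815); ey = (-0.9815,0.1915)
P = B + -1.23·ex + -3.33·ey = (1.3989,-4.3609)

1.40 -4.36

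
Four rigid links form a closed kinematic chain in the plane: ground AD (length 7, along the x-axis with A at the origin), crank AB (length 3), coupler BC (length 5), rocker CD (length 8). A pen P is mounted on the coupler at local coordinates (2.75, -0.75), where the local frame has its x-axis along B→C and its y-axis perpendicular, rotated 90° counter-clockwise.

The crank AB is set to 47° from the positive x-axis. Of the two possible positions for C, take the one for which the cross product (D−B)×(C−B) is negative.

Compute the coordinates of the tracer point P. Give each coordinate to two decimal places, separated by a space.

-0.12 0.34

A=(0,0), D=(7.00,0)
B = A + 3.00·(cos47°, sin47°) = (2.0460, 2.1941)
|BD| = 5.4181
circle(B,5.00) ∩ circle(D,8.00): a=-0.8900, h=4.9202
  candidates: C₊=(3.2247,7.0531) cross=26.658; C₋=(-0.7601,-1.9442) cross=-26.658
  mode - wants cross < 0 → take C=(-0.7601,-1.9442) (cross=-26.658)
ex = (C−B)/|BC| = (-0.5612,-0.8277); ey = (0.8277,-0.5612)
P = B + 2.75·ex + -0.75·ey = (-0.1181,0.3389)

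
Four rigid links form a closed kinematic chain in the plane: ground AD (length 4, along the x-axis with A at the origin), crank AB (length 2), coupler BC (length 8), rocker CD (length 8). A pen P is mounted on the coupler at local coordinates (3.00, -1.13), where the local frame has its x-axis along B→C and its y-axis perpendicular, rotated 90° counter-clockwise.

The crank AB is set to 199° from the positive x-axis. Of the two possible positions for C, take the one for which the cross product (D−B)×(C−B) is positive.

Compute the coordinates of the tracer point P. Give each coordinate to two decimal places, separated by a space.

A=(0,0), D=(4.00,0)
B = A + 2.00·(cos199°, sin199°) = (-1.8910, -0.6511)
|BD| = 5.9269
circle(B,8.00) ∩ circle(D,8.00): a=2.9635, h=7.4309
  candidates: C₊=(0.2381,7.0603) cross=44.042; C₋=(1.8708,-7.7115) cross=-44.042
  mode + wants cross > 0 → take C=(0.2381,7.0603) (cross=44.042)
ex = (C−B)/|BC| = (0.2661,0.9639); ey = (-0.9639,0.2661)
P = B + 3.00·ex + -1.13·ey = (-0.0034,1.9399)

-0.00 1.94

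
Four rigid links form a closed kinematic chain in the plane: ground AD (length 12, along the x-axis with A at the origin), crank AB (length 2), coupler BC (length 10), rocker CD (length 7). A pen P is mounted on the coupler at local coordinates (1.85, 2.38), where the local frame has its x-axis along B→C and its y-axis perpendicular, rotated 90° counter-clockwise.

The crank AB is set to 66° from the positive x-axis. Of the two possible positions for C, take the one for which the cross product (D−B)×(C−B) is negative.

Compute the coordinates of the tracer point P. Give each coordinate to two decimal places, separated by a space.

A=(0,0), D=(12.00,0)
B = A + 2.00·(cos66°, sin66°) = (0.8135, 1.8271)
|BD| = 11.3348
circle(B,10.00) ∩ circle(D,7.00): a=7.9171, h=6.1090
  candidates: C₊=(9.6118,6.5800) cross=69.244; C₋=(7.6423,-5.4782) cross=-69.244
  mode - wants cross < 0 → take C=(7.6423,-5.4782) (cross=-69.244)
ex = (C−B)/|BC| = (0.6829,-0.7305); ey = (0.7305,0.6829)
P = B + 1.85·ex + 2.38·ey = (3.8155,2.1009)

3.82 2.10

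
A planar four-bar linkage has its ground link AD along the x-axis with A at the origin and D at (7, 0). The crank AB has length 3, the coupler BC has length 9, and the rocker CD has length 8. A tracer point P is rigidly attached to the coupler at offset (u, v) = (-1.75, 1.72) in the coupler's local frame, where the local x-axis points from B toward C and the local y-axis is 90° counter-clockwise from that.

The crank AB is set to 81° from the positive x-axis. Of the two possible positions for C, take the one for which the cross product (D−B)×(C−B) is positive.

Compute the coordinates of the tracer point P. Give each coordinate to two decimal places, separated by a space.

-1.94 3.43

A=(0,0), D=(7.00,0)
B = A + 3.00·(cos81°, sin81°) = (0.4693, 2.9631)
|BD| = 7.1715
circle(B,9.00) ∩ circle(D,8.00): a=4.7710, h=7.6314
  candidates: C₊=(7.9671,7.9413) cross=54.728; C₋=(1.6609,-5.9577) cross=-54.728
  mode + wants cross > 0 → take C=(7.9671,7.9413) (cross=54.728)
ex = (C−B)/|BC| = (0.8331,0.5531); ey = (-0.5531,0.8331)
P = B + -1.75·ex + 1.72·ey = (-1.9400,3.4280)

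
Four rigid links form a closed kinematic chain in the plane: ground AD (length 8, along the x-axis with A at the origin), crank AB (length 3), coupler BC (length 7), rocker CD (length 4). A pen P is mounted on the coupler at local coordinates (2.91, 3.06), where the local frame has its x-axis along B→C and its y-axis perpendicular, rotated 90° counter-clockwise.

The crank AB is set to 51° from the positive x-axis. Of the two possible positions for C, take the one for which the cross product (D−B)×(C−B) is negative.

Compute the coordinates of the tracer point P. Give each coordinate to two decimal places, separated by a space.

A=(0,0), D=(8.00,0)
B = A + 3.00·(cos51°, sin51°) = (1.8880, 2.3314)
|BD| = 6.5416
circle(B,7.00) ∩ circle(D,4.00): a=5.7931, h=3.9293
  candidates: C₊=(8.7011,3.9381) cross=25.704; C₋=(5.9002,-3.4046) cross=-25.704
  mode - wants cross < 0 → take C=(5.9002,-3.4046) (cross=-25.704)
ex = (C−B)/|BC| = (0.5732,-0.8194); ey = (0.8194,0.5732)
P = B + 2.91·ex + 3.06·ey = (6.0634,1.7008)

6.06 1.70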